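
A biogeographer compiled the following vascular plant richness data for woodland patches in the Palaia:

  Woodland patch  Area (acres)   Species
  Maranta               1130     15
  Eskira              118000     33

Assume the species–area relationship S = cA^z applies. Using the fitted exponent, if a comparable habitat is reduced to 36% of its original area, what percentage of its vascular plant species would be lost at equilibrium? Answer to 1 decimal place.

15.9%

z = ln(33/15) / ln(118000/1130) = 0.7885 / 4.6485 = 0.1696
S_new/S_old = (A_new/A_old)^z = 0.36^0.1696 = exp(0.1696 × -1.0217) = 0.8409
Fraction lost = 1 − 0.8409 = 0.1591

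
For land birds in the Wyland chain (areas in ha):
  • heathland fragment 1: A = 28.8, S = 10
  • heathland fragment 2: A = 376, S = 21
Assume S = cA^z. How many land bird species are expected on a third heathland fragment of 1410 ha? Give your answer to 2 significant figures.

z = ln(21/10) / ln(376/28.8) = 0.7419 / 2.5692 = 0.2888
c = 10 / 28.8^0.2888 = 10 / 2.639 = 3.789
S₃ = 3.789 × 1410^0.2888 = 3.789 × 8.118 ≈ 30.76

31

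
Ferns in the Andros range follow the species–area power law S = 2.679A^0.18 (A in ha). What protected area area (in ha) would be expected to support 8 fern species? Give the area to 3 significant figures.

436 ha

8 = 2.679 × A^0.18  ⇒  A^0.18 = 8/2.679 = 2.986
ln A = ln(2.986) / 0.18 = 1.0940 / 0.18 = 6.0778
A = e^6.0778 ≈ 436.1 ha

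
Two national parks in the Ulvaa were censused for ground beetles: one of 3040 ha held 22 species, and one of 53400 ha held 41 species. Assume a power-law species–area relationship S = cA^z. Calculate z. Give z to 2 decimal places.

0.22

Taking logs: ln S = ln c + z ln A, so z = (ln S₂ − ln S₁)/(ln A₂ − ln A₁).
z = ln(41/22) / ln(53400/3040) = ln(1.864) / ln(17.57) = 0.6225 / 2.8660 = 0.2172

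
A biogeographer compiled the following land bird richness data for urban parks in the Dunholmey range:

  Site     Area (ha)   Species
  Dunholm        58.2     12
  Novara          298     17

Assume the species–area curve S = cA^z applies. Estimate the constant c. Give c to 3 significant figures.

z = ln(S₂/S₁) / ln(A₂/A₁) = ln(17/12) / ln(298/58.2) = 0.3483 / 1.6332 = 0.2133
c = S₁ / A₁^z = 12 / 58.2^0.2133 = 12 / 2.379 = 5.044

5.04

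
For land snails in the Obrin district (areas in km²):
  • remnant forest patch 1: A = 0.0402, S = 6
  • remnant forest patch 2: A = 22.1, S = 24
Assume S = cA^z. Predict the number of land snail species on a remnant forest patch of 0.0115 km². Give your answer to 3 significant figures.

4.56

z = ln(24/6) / ln(22.1/0.0402) = 1.3863 / 6.3095 = 0.2197
c = 6 / 0.0402^0.2197 = 6 / 0.4935 = 12.16
S₃ = 12.16 × 0.0115^0.2197 = 12.16 × 0.3749 ≈ 4.558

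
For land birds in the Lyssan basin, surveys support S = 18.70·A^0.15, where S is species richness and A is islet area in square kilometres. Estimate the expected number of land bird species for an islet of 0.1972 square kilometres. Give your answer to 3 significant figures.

S = 18.7 × 0.1972^0.15
ln S = ln 18.7 + 0.15 × ln 0.1972 = 2.9285 + 0.15 × -1.6235 = 2.6850
S = e^2.6850 ≈ 14.66

14.7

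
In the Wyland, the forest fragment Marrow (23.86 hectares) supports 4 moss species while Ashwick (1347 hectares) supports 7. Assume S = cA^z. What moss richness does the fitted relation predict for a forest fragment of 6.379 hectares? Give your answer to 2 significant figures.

z = ln(7/4) / ln(1347/23.86) = 0.5596 / 4.0334 = 0.1387
c = 4 / 23.86^0.1387 = 4 / 1.553 = 2.576
S₃ = 2.576 × 6.379^0.1387 = 2.576 × 1.293 ≈ 3.331

3.3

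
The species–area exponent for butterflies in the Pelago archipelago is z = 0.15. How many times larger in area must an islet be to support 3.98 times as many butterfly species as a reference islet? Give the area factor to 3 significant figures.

9980

(A₂/A₁)^0.15 = 3.98, so A₂/A₁ = 3.98^(1/0.15) = 3.98^6.667
ln(A₂/A₁) = ln 3.98 / 0.15 = 1.3813 / 0.15 = 9.2085
A₂/A₁ = e^9.2085 ≈ 9982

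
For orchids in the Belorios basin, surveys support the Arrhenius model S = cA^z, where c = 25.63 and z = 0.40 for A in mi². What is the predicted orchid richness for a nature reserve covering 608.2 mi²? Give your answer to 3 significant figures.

S = 25.63 × 608.2^0.4
ln S = ln 25.63 + 0.4 × ln 608.2 = 3.2438 + 0.4 × 6.4105 = 5.8080
S = e^5.8080 ≈ 332.9

333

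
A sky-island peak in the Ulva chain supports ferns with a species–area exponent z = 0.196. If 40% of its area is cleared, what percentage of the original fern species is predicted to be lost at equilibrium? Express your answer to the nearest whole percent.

S_new/S_old = (A_new/A_old)^z = 0.6^0.196
= exp(0.196 × ln 0.6) = exp(0.196 × -0.5108) = exp(-0.1001) ≈ 0.9047
Fraction lost = 1 − 0.9047 = 0.09527

10%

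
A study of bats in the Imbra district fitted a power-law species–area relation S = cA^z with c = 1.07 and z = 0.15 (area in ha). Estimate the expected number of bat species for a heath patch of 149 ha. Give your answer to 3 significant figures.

S = 1.07 × 149^0.15 = 1.07 × 2.118 ≈ 2.267

2.27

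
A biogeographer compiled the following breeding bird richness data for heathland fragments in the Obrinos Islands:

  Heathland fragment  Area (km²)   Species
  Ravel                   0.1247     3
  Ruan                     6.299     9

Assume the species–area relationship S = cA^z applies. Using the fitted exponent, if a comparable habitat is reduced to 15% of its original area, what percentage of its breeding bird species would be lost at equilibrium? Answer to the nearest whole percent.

41%

z = ln(9/3) / ln(6.299/0.1247) = 1.0986 / 3.9222 = 0.2801
S_new/S_old = (A_new/A_old)^z = 0.15^0.2801 = exp(0.2801 × -1.8971) = 0.5878
Fraction lost = 1 − 0.5878 = 0.4122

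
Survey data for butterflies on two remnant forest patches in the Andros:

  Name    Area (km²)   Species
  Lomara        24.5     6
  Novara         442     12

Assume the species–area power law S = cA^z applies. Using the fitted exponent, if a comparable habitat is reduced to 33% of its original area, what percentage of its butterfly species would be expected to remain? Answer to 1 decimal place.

76.7%

z = ln(12/6) / ln(442/24.5) = 0.6931 / 2.8926 = 0.2396
S_new/S_old = (A_new/A_old)^z = 0.33^0.2396 = exp(0.2396 × -1.1087) = 0.7667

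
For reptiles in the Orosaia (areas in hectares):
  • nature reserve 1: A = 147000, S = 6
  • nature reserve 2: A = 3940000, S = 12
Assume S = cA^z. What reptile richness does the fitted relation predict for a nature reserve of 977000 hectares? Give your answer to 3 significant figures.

8.94

z = ln(12/6) / ln(3940000/147000) = 0.6931 / 3.2885 = 0.2108
c = 6 / 147000^0.2108 = 6 / 12.28 = 0.4886
S₃ = 0.4886 × 977000^0.2108 = 0.4886 × 18.3 ≈ 8.944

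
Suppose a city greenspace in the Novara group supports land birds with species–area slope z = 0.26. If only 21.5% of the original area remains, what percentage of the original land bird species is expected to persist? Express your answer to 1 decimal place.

S_new/S_old = (A_new/A_old)^z = 0.215^0.26
= exp(0.26 × ln 0.215) = exp(0.26 × -1.5371) = exp(-0.3997) ≈ 0.6706

67.1%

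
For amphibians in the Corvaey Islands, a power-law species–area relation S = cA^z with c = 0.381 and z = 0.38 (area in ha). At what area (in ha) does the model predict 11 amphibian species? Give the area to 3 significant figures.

11 = 0.381 × A^0.38  ⇒  A^0.38 = 11/0.381 = 28.87
ln A = ln(28.87) / 0.38 = 3.3629 / 0.38 = 8.8496
A = e^8.8496 ≈ 6972 ha

6970 ha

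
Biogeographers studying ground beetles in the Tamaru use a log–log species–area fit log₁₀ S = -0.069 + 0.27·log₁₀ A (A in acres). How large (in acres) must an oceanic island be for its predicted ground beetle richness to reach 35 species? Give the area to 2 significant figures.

35 = 0.8531 × A^0.27  ⇒  A^0.27 = 35/0.8531 = 41.03
ln A = ln(41.03) / 0.27 = 3.7142 / 0.27 = 13.7564
A = e^13.7564 ≈ 942597 acres

940000 acres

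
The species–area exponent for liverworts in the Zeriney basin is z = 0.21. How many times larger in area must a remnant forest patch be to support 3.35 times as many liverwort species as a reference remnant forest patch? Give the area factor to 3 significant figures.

316

(A₂/A₁)^0.21 = 3.35, so A₂/A₁ = 3.35^(1/0.21) = 3.35^4.762
ln(A₂/A₁) = ln 3.35 / 0.21 = 1.2090 / 0.21 = 5.7570
A₂/A₁ = e^5.7570 ≈ 316.4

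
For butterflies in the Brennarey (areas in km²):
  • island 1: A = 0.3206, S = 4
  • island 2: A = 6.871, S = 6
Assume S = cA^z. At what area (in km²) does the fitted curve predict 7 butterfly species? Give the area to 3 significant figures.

22.0 km²

z = ln(6/4) / ln(6.871/0.3206) = 0.4055 / 3.0649 = 0.1323
c = 4 / 0.3206^0.1323 = 4 / 0.8603 = 4.65
A = (7/4.65)^(1/0.1323) ⇒ ln A = ln(1.505)/0.1323 = 3.0925
A = e^3.0925 ≈ 22.03 km²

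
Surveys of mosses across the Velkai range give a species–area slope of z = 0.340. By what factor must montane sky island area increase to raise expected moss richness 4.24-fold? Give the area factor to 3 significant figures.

(A₂/A₁)^0.34 = 4.24, so A₂/A₁ = 4.24^(1/0.34) = 4.24^2.941
ln(A₂/A₁) = ln 4.24 / 0.34 = 1.4446 / 0.34 = 4.2487
A₂/A₁ = e^4.2487 ≈ 70.02

70.0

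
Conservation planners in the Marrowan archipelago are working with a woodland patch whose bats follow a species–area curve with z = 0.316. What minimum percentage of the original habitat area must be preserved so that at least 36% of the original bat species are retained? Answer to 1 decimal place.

Need (A_new/A_old)^0.316 = 0.36, so A_new/A_old = 0.36^(1/0.316) = 0.36^3.165
ln(A_new/A_old) = ln 0.36 / 0.316 = -1.0217 / 0.316 = -3.2331
A_new/A_old = e^-3.2331 ≈ 0.03944

3.9%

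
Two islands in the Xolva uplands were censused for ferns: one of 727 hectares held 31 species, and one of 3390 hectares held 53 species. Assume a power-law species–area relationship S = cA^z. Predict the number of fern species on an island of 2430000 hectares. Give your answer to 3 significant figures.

z = ln(53/31) / ln(3390/727) = 0.5363 / 1.5397 = 0.3483
c = 31 / 727^0.3483 = 31 / 9.925 = 3.123
S₃ = 3.123 × 2430000^0.3483 = 3.123 × 167.6 ≈ 523.5

523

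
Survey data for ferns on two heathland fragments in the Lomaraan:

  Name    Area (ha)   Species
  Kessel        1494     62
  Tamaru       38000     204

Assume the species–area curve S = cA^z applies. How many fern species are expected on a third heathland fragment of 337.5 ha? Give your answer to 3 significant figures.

35.9

z = ln(204/62) / ln(38000/1494) = 1.1910 / 3.2361 = 0.3680
c = 62 / 1494^0.3680 = 62 / 14.73 = 4.209
S₃ = 4.209 × 337.5^0.3680 = 4.209 × 8.521 ≈ 35.86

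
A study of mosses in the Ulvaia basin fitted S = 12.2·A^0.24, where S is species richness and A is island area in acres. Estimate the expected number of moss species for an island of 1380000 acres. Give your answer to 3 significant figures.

363

S = 12.2 × 1380000^0.24
ln S = ln 12.2 + 0.24 × ln 1380000 = 2.5014 + 0.24 × 14.1376 = 5.8945
S = e^5.8945 ≈ 363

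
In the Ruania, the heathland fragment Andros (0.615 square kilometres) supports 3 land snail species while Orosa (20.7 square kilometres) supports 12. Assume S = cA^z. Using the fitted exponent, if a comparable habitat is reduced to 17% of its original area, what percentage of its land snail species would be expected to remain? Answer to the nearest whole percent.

50%

z = ln(12/3) / ln(20.7/0.615) = 1.3863 / 3.5163 = 0.3943
S_new/S_old = (A_new/A_old)^z = 0.17^0.3943 = exp(0.3943 × -1.7720) = 0.4973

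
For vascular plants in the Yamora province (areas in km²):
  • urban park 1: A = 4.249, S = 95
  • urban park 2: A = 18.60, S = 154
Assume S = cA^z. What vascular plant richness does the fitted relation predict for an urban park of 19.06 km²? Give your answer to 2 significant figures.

160

z = ln(154/95) / ln(18.6/4.249) = 0.4831 / 1.4765 = 0.3272
c = 95 / 4.249^0.3272 = 95 / 1.605 = 59.18
S₃ = 59.18 × 19.06^0.3272 = 59.18 × 2.623 ≈ 155.2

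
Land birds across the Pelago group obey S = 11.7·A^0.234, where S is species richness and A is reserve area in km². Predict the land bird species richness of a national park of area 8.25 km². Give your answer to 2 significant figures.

19

S = 11.7 × 8.25^0.234
ln S = ln 11.7 + 0.234 × ln 8.25 = 2.4596 + 0.234 × 2.1102 = 2.9534
S = e^2.9534 ≈ 19.17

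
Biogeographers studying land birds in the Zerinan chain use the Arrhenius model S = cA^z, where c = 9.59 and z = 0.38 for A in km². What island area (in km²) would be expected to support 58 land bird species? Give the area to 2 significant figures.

110 km²

58 = 9.59 × A^0.38  ⇒  A^0.38 = 58/9.59 = 6.048
ln A = ln(6.048) / 0.38 = 1.7997 / 0.38 = 4.7361
A = e^4.7361 ≈ 114 km²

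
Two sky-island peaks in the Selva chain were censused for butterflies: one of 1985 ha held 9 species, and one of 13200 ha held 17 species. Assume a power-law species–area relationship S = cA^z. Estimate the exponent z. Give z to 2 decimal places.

Taking logs: ln S = ln c + z ln A, so z = (ln S₂ − ln S₁)/(ln A₂ − ln A₁).
z = ln(17/9) / ln(13200/1985) = ln(1.889) / ln(6.65) = 0.6360 / 1.8946 = 0.3357

0.34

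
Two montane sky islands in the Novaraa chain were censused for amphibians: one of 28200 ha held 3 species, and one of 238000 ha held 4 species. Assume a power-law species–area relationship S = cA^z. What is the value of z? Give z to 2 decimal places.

Taking logs: ln S = ln c + z ln A, so z = (ln S₂ − ln S₁)/(ln A₂ − ln A₁).
z = ln(4/3) / ln(238000/28200) = ln(1.333) / ln(8.44) = 0.2877 / 2.1329 = 0.1349

0.13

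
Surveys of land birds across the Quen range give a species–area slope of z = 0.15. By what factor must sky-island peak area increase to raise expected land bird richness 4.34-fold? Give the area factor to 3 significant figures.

17800

(A₂/A₁)^0.15 = 4.34, so A₂/A₁ = 4.34^(1/0.15) = 4.34^6.667
ln(A₂/A₁) = ln 4.34 / 0.15 = 1.4679 / 0.15 = 9.7858
A₂/A₁ = e^9.7858 ≈ 17780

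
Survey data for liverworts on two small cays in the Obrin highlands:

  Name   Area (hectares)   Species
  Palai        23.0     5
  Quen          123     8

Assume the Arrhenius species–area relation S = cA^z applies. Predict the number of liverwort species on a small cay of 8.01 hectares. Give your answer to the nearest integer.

z = ln(8/5) / ln(123/23) = 0.4700 / 1.6767 = 0.2803
c = 5 / 23^0.2803 = 5 / 2.408 = 2.076
S₃ = 2.076 × 8.01^0.2803 = 2.076 × 1.792 ≈ 3.72

4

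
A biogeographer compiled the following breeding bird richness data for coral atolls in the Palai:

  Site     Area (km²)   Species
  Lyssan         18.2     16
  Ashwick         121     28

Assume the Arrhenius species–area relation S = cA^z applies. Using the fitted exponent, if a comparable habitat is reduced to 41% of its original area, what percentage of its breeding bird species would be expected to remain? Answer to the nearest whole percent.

z = ln(28/16) / ln(121/18.2) = 0.5596 / 1.8944 = 0.2954
S_new/S_old = (A_new/A_old)^z = 0.41^0.2954 = exp(0.2954 × -0.8916) = 0.7684

77%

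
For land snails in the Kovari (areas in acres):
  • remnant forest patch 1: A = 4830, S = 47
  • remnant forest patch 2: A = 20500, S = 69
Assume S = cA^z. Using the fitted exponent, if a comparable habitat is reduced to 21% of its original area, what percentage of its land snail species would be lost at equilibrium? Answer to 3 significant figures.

33.9%

z = ln(69/47) / ln(20500/4830) = 0.3840 / 1.4456 = 0.2656
S_new/S_old = (A_new/A_old)^z = 0.21^0.2656 = exp(0.2656 × -1.5606) = 0.6607
Fraction lost = 1 − 0.6607 = 0.3393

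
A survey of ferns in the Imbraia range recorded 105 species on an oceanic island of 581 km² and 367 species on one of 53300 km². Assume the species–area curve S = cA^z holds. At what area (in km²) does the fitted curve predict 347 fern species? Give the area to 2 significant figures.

44000 km²

z = ln(367/105) / ln(53300/581) = 1.2514 / 4.5189 = 0.2769
c = 105 / 581^0.2769 = 105 / 5.827 = 18.02
A = (347/18.02)^(1/0.2769) ⇒ ln A = ln(19.26)/0.2769 = 10.6813
A = e^10.6813 ≈ 43536 km²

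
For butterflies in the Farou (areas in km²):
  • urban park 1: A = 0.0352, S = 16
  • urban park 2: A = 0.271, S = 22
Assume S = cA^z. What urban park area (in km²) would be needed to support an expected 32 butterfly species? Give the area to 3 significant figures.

2.99 km²

z = ln(22/16) / ln(0.271/0.0352) = 0.3185 / 2.0411 = 0.1560
c = 16 / 0.0352^0.1560 = 16 / 0.5932 = 26.97
A = (32/26.97)^(1/0.1560) ⇒ ln A = ln(1.186)/0.1560 = 1.0959
A = e^1.0959 ≈ 2.992 km²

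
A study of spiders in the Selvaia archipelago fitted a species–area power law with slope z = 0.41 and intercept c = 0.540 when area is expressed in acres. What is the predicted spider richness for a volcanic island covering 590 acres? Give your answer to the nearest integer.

7

S = 0.54 × 590^0.41
ln S = ln 0.54 + 0.41 × ln 590 = -0.6162 + 0.41 × 6.3801 = 1.9997
S = e^1.9997 ≈ 7.387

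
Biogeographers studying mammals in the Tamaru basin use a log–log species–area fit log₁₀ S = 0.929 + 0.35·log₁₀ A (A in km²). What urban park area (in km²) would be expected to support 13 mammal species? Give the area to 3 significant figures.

3.38 km²

13 = 8.492 × A^0.35  ⇒  A^0.35 = 13/8.492 = 1.531
ln A = ln(1.531) / 0.35 = 0.4258 / 0.35 = 1.2167
A = e^1.2167 ≈ 3.376 km²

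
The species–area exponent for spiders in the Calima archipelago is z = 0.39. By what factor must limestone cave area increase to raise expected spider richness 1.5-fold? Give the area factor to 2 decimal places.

2.83

(A₂/A₁)^0.39 = 1.5, so A₂/A₁ = 1.5^(1/0.39) = 1.5^2.564
ln(A₂/A₁) = ln 1.5 / 0.39 = 0.4055 / 0.39 = 1.0397
A₂/A₁ = e^1.0397 ≈ 2.828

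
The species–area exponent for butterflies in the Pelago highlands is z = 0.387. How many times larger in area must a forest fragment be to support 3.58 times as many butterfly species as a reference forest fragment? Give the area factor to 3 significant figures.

27.0

(A₂/A₁)^0.387 = 3.58, so A₂/A₁ = 3.58^(1/0.387) = 3.58^2.584
ln(A₂/A₁) = ln 3.58 / 0.387 = 1.2754 / 0.387 = 3.2955
A₂/A₁ = e^3.2955 ≈ 26.99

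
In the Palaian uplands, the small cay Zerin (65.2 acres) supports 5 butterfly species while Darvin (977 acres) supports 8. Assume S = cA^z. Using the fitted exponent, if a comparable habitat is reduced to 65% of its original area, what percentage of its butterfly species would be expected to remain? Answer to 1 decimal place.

z = ln(8/5) / ln(977/65.2) = 0.4700 / 2.7070 = 0.1736
S_new/S_old = (A_new/A_old)^z = 0.65^0.1736 = exp(0.1736 × -0.4308) = 0.9279

92.8%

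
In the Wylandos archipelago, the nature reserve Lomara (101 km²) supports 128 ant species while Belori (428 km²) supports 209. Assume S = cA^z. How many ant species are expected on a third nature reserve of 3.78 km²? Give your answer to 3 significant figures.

42.0

z = ln(209/128) / ln(428/101) = 0.4903 / 1.4440 = 0.3395
c = 128 / 101^0.3395 = 128 / 4.792 = 26.71
S₃ = 26.71 × 3.78^0.3395 = 26.71 × 1.571 ≈ 41.95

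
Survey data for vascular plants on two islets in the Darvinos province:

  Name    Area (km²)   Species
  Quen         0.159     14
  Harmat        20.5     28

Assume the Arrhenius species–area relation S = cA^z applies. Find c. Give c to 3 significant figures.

z = ln(S₂/S₁) / ln(A₂/A₁) = ln(28/14) / ln(20.5/0.159) = 0.6931 / 4.8593 = 0.1426
c = S₁ / A₁^z = 14 / 0.159^0.1426 = 14 / 0.7693 = 18.2

18.2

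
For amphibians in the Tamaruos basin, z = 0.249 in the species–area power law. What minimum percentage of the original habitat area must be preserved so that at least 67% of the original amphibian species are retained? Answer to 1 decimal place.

20.0%

Need (A_new/A_old)^0.249 = 0.67, so A_new/A_old = 0.67^(1/0.249) = 0.67^4.016
ln(A_new/A_old) = ln 0.67 / 0.249 = -0.4005 / 0.249 = -1.6083
A_new/A_old = e^-1.6083 ≈ 0.2002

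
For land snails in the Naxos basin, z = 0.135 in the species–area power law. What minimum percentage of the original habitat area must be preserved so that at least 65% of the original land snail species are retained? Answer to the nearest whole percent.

Need (A_new/A_old)^0.135 = 0.65, so A_new/A_old = 0.65^(1/0.135) = 0.65^7.407
ln(A_new/A_old) = ln 0.65 / 0.135 = -0.4308 / 0.135 = -3.1910
A_new/A_old = e^-3.1910 ≈ 0.04113

4%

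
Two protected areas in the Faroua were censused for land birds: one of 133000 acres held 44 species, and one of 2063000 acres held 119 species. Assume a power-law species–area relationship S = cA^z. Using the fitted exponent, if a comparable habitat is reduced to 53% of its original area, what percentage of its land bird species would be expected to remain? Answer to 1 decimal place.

79.4%

z = ln(119/44) / ln(2063000/133000) = 0.9949 / 2.7416 = 0.3629
S_new/S_old = (A_new/A_old)^z = 0.53^0.3629 = exp(0.3629 × -0.6349) = 0.7942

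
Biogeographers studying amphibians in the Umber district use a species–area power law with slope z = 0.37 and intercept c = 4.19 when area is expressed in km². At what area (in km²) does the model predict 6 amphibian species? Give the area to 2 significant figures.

2.6 km²

6 = 4.19 × A^0.37  ⇒  A^0.37 = 6/4.19 = 1.432
ln A = ln(1.432) / 0.37 = 0.3591 / 0.37 = 0.9704
A = e^0.9704 ≈ 2.639 km²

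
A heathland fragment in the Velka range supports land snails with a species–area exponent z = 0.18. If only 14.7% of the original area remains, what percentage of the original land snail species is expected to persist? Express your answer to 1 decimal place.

70.8%

S_new/S_old = (A_new/A_old)^z = 0.147^0.18
= exp(0.18 × ln 0.147) = exp(0.18 × -1.9173) = exp(-0.3451) ≈ 0.7081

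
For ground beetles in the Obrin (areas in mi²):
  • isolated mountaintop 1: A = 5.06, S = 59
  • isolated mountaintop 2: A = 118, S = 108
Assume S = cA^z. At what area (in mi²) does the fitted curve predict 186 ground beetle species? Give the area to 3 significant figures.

2000 mi²

z = ln(108/59) / ln(118/5.06) = 0.6046 / 3.1493 = 0.1920
c = 59 / 5.06^0.1920 = 59 / 1.365 = 43.22
A = (186/43.22)^(1/0.1920) ⇒ ln A = ln(4.304)/0.1920 = 7.6024
A = e^7.6024 ≈ 2003 mi²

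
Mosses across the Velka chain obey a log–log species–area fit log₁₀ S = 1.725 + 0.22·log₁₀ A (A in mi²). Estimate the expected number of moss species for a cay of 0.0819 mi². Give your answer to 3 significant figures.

30.6

S = 53.09 × 0.0819^0.22 = 53.09 × 0.5767 ≈ 30.61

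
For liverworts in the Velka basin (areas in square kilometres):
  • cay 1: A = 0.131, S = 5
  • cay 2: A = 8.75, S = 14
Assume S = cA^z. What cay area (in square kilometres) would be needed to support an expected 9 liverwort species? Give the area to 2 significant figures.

z = ln(14/5) / ln(8.75/0.131) = 1.0296 / 4.2016 = 0.2451
c = 5 / 0.131^0.2451 = 5 / 0.6077 = 8.228
A = (9/8.228)^(1/0.2451) ⇒ ln A = ln(1.094)/0.2451 = 0.3660
A = e^0.3660 ≈ 1.442 square kilometres

1.4 square kilometres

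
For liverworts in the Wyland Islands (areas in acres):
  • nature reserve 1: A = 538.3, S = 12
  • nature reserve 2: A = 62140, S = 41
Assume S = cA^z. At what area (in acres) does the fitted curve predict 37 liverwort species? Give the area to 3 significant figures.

z = ln(41/12) / ln(62140/538.3) = 1.2287 / 4.7487 = 0.2587
c = 12 / 538.3^0.2587 = 12 / 5.089 = 2.358
A = (37/2.358)^(1/0.2587) ⇒ ln A = ln(15.69)/0.2587 = 10.6404
A = e^10.6404 ≈ 41789 acres

41800 acres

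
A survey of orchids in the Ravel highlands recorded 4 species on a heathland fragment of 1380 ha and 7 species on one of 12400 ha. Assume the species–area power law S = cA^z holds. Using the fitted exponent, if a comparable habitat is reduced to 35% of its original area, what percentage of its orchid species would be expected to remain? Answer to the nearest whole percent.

z = ln(7/4) / ln(12400/1380) = 0.5596 / 2.1956 = 0.2549
S_new/S_old = (A_new/A_old)^z = 0.35^0.2549 = exp(0.2549 × -1.0498) = 0.7652

77%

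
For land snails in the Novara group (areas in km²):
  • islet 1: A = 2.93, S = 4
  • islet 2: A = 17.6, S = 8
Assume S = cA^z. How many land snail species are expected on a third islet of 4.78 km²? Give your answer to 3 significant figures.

z = ln(8/4) / ln(17.6/2.93) = 0.6931 / 1.7929 = 0.3866
c = 4 / 2.93^0.3866 = 4 / 1.515 = 2.64
S₃ = 2.64 × 4.78^0.3866 = 2.64 × 1.831 ≈ 4.833

4.83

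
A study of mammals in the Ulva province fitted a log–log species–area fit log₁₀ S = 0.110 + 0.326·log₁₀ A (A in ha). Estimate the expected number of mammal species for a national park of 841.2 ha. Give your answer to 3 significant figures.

11.6

S = 1.288 × 841.2^0.326
ln S = ln 1.288 + 0.326 × ln 841.2 = 0.2533 + 0.326 × 6.7348 = 2.4488
S = e^2.4488 ≈ 11.57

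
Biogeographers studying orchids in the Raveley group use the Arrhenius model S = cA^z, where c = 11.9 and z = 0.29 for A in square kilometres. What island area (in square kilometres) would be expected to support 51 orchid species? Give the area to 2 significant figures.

51 = 11.9 × A^0.29  ⇒  A^0.29 = 51/11.9 = 4.286
ln A = ln(4.286) / 0.29 = 1.4553 / 0.29 = 5.0182
A = e^5.0182 ≈ 151.1 square kilometres

150 square kilometres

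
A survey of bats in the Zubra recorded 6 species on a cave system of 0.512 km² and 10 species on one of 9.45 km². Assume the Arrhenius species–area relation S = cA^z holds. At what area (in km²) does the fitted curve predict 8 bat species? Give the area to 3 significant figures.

z = ln(10/6) / ln(9.45/0.512) = 0.5108 / 2.9154 = 0.1752
c = 6 / 0.512^0.1752 = 6 / 0.8893 = 6.747
A = (8/6.747)^(1/0.1752) ⇒ ln A = ln(1.186)/0.1752 = 0.9725
A = e^0.9725 ≈ 2.644 km²

2.64 km²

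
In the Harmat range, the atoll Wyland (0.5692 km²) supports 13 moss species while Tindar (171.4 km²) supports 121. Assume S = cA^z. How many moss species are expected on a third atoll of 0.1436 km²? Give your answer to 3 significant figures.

z = ln(121/13) / ln(171.4/0.5692) = 2.2308 / 5.7075 = 0.3909
c = 13 / 0.5692^0.3909 = 13 / 0.8023 = 16.2
S₃ = 16.2 × 0.1436^0.3909 = 16.2 × 0.4683 ≈ 7.589

7.59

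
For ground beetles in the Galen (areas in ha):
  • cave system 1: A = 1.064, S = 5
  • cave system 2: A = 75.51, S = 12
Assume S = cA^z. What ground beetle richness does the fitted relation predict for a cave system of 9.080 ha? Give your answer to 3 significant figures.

z = ln(12/5) / ln(75.51/1.064) = 0.8755 / 4.2622 = 0.2054
c = 5 / 1.064^0.2054 = 5 / 1.013 = 4.937
S₃ = 4.937 × 9.08^0.2054 = 4.937 × 1.573 ≈ 7.767

7.77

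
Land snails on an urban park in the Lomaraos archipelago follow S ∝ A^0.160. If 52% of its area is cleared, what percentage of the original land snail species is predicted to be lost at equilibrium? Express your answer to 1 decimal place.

S_new/S_old = (A_new/A_old)^z = 0.48^0.16
= exp(0.16 × ln 0.48) = exp(0.16 × -0.7340) = exp(-0.1174) ≈ 0.8892
Fraction lost = 1 − 0.8892 = 0.1108

11.1%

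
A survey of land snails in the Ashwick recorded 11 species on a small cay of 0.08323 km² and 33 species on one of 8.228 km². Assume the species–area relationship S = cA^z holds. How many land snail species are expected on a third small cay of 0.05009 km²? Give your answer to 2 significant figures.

9.7

z = ln(33/11) / ln(8.228/0.08323) = 1.0986 / 4.5937 = 0.2392
c = 11 / 0.08323^0.2392 = 11 / 0.5518 = 19.93
S₃ = 19.93 × 0.05009^0.2392 = 19.93 × 0.4887 ≈ 9.742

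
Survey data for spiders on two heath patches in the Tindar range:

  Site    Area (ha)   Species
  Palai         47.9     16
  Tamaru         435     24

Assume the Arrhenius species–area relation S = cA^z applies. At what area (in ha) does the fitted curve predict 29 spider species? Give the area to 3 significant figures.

z = ln(24/16) / ln(435/47.9) = 0.4055 / 2.2062 = 0.1838
c = 16 / 47.9^0.1838 = 16 / 2.036 = 7.858
A = (29/7.858)^(1/0.1838) ⇒ ln A = ln(3.691)/0.1838 = 7.1051
A = e^7.1051 ≈ 1218 ha

1220 ha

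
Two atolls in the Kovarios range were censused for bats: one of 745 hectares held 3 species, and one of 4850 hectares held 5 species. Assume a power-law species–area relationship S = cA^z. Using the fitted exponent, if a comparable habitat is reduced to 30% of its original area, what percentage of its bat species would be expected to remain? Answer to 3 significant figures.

72.0%

z = ln(5/3) / ln(4850/745) = 0.5108 / 1.8733 = 0.2727
S_new/S_old = (A_new/A_old)^z = 0.3^0.2727 = exp(0.2727 × -1.2040) = 0.7201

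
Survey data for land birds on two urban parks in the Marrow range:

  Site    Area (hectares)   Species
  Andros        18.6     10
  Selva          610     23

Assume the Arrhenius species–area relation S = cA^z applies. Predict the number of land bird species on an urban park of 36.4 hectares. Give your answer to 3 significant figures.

11.7

z = ln(23/10) / ln(610/18.6) = 0.8329 / 3.4903 = 0.2386
c = 10 / 18.6^0.2386 = 10 / 2.009 = 4.978
S₃ = 4.978 × 36.4^0.2386 = 4.978 × 2.358 ≈ 11.74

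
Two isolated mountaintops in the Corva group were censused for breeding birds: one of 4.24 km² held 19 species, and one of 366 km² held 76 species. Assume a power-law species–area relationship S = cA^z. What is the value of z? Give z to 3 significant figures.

0.311

Taking logs: ln S = ln c + z ln A, so z = (ln S₂ − ln S₁)/(ln A₂ − ln A₁).
z = ln(76/19) / ln(366/4.24) = ln(4) / ln(86.32) = 1.3863 / 4.4581 = 0.3110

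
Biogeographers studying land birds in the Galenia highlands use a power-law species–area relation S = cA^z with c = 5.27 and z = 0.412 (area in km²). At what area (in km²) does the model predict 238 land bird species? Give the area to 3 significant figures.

238 = 5.27 × A^0.412  ⇒  A^0.412 = 238/5.27 = 45.16
ln A = ln(45.16) / 0.412 = 3.8102 / 0.412 = 9.2482
A = e^9.2482 ≈ 10385 km²

10400 km²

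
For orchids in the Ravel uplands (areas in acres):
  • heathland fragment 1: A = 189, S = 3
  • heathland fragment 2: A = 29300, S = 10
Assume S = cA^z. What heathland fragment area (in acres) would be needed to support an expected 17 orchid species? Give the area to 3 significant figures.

271000 acres

z = ln(10/3) / ln(29300/189) = 1.2040 / 5.0436 = 0.2387
c = 3 / 189^0.2387 = 3 / 3.495 = 0.8584
A = (17/0.8584)^(1/0.2387) ⇒ ln A = ln(19.8)/0.2387 = 12.5082
A = e^12.5082 ≈ 270550 acres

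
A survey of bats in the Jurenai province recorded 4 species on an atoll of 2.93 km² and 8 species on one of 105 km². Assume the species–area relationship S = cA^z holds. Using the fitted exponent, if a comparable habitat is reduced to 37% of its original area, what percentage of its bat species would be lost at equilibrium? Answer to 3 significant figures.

17.5%

z = ln(8/4) / ln(105/2.93) = 0.6931 / 3.5790 = 0.1937
S_new/S_old = (A_new/A_old)^z = 0.37^0.1937 = exp(0.1937 × -0.9943) = 0.8248
Fraction lost = 1 − 0.8248 = 0.1752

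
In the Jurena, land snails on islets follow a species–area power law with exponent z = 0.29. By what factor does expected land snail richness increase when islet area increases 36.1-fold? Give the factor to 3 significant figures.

2.83

S₂/S₁ = (A₂/A₁)^z = 36.1^0.29
ln(S₂/S₁) = 0.29 × ln 36.1 = 0.29 × 3.5863 = 1.0400
S₂/S₁ = e^1.0400 ≈ 2.829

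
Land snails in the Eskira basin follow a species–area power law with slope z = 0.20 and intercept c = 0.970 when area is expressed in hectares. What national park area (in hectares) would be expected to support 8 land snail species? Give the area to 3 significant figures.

8 = 0.97 × A^0.2  ⇒  A^0.2 = 8/0.97 = 8.247
ln A = ln(8.247) / 0.2 = 2.1099 / 0.2 = 10.5495
A = e^10.5495 ≈ 38158 hectares

38200 hectares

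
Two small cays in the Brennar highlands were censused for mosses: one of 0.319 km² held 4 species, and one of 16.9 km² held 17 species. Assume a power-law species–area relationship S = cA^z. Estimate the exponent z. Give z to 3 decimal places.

0.364

Taking logs: ln S = ln c + z ln A, so z = (ln S₂ − ln S₁)/(ln A₂ − ln A₁).
z = ln(17/4) / ln(16.9/0.319) = ln(4.25) / ln(52.98) = 1.4469 / 3.9699 = 0.3645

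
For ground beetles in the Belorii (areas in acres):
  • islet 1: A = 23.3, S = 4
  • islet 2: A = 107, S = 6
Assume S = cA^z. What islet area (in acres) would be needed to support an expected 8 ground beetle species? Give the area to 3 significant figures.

316 acres

z = ln(6/4) / ln(107/23.3) = 0.4055 / 1.5244 = 0.2660
c = 4 / 23.3^0.2660 = 4 / 2.31 = 1.731
A = (8/1.731)^(1/0.2660) ⇒ ln A = ln(4.621)/0.2660 = 5.7544
A = e^5.7544 ≈ 315.6 acres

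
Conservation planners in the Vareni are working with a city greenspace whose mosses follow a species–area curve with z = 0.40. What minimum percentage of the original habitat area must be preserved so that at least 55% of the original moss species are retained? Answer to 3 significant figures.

22.4%

Need (A_new/A_old)^0.4 = 0.55, so A_new/A_old = 0.55^(1/0.4) = 0.55^2.5
ln(A_new/A_old) = ln 0.55 / 0.4 = -0.5978 / 0.4 = -1.4946
A_new/A_old = e^-1.4946 ≈ 0.2243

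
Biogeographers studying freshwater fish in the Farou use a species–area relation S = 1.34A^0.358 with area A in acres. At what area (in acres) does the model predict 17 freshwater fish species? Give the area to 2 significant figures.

1200 acres

17 = 1.34 × A^0.358  ⇒  A^0.358 = 17/1.34 = 12.69
ln A = ln(12.69) / 0.358 = 2.5405 / 0.358 = 7.0965
A = e^7.0965 ≈ 1208 acres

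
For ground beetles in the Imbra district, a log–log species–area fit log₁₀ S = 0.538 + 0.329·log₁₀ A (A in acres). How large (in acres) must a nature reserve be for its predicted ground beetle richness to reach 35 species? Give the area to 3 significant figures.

35 = 3.451 × A^0.329  ⇒  A^0.329 = 35/3.451 = 10.14
ln A = ln(10.14) / 0.329 = 2.3166 / 0.329 = 7.0412
A = e^7.0412 ≈ 1143 acres

1140 acres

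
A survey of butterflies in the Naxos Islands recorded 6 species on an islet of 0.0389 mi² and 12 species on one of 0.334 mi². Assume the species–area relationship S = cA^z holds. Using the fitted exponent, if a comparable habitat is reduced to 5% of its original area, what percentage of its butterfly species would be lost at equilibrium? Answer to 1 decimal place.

z = ln(12/6) / ln(0.334/0.0389) = 0.6931 / 2.1501 = 0.3224
S_new/S_old = (A_new/A_old)^z = 0.05^0.3224 = exp(0.3224 × -2.9957) = 0.3807
Fraction lost = 1 − 0.3807 = 0.6193

61.9%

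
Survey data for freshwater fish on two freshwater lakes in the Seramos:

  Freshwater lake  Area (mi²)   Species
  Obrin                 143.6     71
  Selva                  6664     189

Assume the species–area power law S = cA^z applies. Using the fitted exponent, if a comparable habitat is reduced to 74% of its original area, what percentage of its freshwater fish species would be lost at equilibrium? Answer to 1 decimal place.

z = ln(189/71) / ln(6664/143.6) = 0.9791 / 3.8374 = 0.2551
S_new/S_old = (A_new/A_old)^z = 0.74^0.2551 = exp(0.2551 × -0.3011) = 0.9261
Fraction lost = 1 − 0.9261 = 0.07395

7.4%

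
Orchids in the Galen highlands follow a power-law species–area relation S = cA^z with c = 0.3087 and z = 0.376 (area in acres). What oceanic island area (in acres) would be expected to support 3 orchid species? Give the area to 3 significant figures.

423 acres

3 = 0.3087 × A^0.376  ⇒  A^0.376 = 3/0.3087 = 9.718
ln A = ln(9.718) / 0.376 = 2.2740 / 0.376 = 6.0479
A = e^6.0479 ≈ 423.2 acres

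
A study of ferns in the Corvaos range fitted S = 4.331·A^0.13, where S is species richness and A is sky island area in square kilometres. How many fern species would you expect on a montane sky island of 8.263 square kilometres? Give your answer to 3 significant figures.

5.70

S = 4.331 × 8.263^0.13
ln S = ln 4.331 + 0.13 × ln 8.263 = 1.4658 + 0.13 × 2.1118 = 1.7403
S = e^1.7403 ≈ 5.699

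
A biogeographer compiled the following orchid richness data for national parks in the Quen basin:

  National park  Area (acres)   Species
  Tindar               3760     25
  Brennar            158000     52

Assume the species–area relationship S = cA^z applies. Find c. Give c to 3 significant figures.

z = ln(S₂/S₁) / ln(A₂/A₁) = ln(52/25) / ln(158000/3760) = 0.7324 / 3.7382 = 0.1959
c = S₁ / A₁^z = 25 / 3760^0.1959 = 25 / 5.017 = 4.983

4.98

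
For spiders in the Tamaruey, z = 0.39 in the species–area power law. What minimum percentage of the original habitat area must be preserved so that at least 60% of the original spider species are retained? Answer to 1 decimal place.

Need (A_new/A_old)^0.39 = 0.6, so A_new/A_old = 0.6^(1/0.39) = 0.6^2.564
ln(A_new/A_old) = ln 0.6 / 0.39 = -0.5108 / 0.39 = -1.3098
A_new/A_old = e^-1.3098 ≈ 0.2699

27.0%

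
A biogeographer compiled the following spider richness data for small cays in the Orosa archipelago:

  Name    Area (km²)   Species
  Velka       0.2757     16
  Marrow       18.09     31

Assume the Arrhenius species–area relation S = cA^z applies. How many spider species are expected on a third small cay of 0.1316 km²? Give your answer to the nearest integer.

z = ln(31/16) / ln(18.09/0.2757) = 0.6614 / 4.1838 = 0.1581
c = 16 / 0.2757^0.1581 = 16 / 0.8157 = 19.61
S₃ = 19.61 × 0.1316^0.1581 = 19.61 × 0.7257 ≈ 14.23

14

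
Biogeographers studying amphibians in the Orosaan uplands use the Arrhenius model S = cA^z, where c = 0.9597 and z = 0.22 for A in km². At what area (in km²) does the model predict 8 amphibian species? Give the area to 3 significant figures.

8 = 0.9597 × A^0.22  ⇒  A^0.22 = 8/0.9597 = 8.336
ln A = ln(8.336) / 0.22 = 2.1206 / 0.22 = 9.6390
A = e^9.6390 ≈ 15352 km²

15400 km²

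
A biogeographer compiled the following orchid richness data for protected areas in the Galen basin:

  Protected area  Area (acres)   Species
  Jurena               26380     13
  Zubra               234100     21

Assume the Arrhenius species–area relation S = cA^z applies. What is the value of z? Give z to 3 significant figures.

0.220

Taking logs: ln S = ln c + z ln A, so z = (ln S₂ − ln S₁)/(ln A₂ − ln A₁).
z = ln(21/13) / ln(234100/26380) = ln(1.615) / ln(8.874) = 0.4796 / 2.1831 = 0.2197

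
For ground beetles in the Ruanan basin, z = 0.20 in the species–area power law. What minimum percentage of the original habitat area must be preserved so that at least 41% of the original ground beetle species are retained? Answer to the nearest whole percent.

1%

Need (A_new/A_old)^0.2 = 0.41, so A_new/A_old = 0.41^(1/0.2) = 0.41^5
ln(A_new/A_old) = ln 0.41 / 0.2 = -0.8916 / 0.2 = -4.4580
A_new/A_old = e^-4.4580 ≈ 0.01159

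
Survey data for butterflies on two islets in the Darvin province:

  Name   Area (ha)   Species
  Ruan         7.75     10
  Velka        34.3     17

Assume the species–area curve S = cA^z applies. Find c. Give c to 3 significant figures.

z = ln(S₂/S₁) / ln(A₂/A₁) = ln(17/10) / ln(34.3/7.75) = 0.5306 / 1.4875 = 0.3567
c = S₁ / A₁^z = 10 / 7.75^0.3567 = 10 / 2.076 = 4.817

4.82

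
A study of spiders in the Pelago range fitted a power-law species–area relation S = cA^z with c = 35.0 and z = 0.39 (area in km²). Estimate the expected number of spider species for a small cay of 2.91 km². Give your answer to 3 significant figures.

53.1

S = 35 × 2.91^0.39 = 35 × 1.517 ≈ 53.09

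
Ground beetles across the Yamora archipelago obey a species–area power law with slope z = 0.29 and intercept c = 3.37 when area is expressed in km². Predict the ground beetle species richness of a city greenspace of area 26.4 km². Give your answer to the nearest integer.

9 species

S = 3.37 × 26.4^0.29 = 3.37 × 2.584 ≈ 8.708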